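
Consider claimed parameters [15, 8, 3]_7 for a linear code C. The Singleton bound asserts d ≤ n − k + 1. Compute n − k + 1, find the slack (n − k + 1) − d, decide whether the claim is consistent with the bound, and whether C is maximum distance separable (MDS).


Singleton RHS = n − k + 1 = 8, slack = 5, bound satisfied, not MDS.

Singleton bound: d ≤ n − k + 1.
Here n = 15, k = 8, so n − k + 1 = 8.
Given d = 3, check d ≤ 8: YES.
Slack = (n − k + 1) − d = 5.
The code is NOT MDS (slack = 5 > 0).
Description: the claimed parameters are [15, 8, 3]_7; such a code would be non-MDS.


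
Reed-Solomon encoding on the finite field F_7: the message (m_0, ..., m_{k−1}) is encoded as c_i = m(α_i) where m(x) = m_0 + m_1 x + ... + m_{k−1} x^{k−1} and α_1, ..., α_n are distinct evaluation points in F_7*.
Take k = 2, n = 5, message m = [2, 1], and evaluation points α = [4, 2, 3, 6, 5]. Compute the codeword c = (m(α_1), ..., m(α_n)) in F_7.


c = [6, 4, 5, 1, 0]

Message polynomial: m(x) = 2 + 1·x (mod 7).
For each evaluation point α_i, compute m(α_i) mod 7:
  α_1 = 4: Horner steps 1 → 6, so m(4) = 6.
  α_2 = 2: Horner steps 1 → 4, so m(2) = 4.
  α_3 = 3: Horner steps 1 → 5, so m(3) = 5.
  α_4 = 6: Horner steps 1 → 1, so m(6) = 1.
  α_5 = 5: Horner steps 1 → 0, so m(5) = 0.
Codeword c = [6, 4, 5, 1, 0] ∈ F_7^5.


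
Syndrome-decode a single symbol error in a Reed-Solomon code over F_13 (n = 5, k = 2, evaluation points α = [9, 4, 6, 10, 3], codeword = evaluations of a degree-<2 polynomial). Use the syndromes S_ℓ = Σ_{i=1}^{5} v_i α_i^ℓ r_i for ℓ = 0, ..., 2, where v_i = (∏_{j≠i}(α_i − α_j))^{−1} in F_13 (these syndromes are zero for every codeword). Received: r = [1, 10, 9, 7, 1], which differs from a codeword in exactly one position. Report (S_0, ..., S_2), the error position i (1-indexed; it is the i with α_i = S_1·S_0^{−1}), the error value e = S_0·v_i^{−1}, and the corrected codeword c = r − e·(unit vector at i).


S = (4, 12, 10), error at position 5, error magnitude e = 10, c = [1, 10, 9, 7, 4].

Step 1: column multipliers v_i = (∏_{j≠i}(α_i − α_j))^{−1} mod 13.
  i = 1 (α = 9): (9−4)(9−6)(9−10)(9−3) = 5·3·(−1)·6 = −90 ≡ 1, so v_1 = 1^{−1} = 1 (mod 13).
  i = 2 (α = 4): (4−9)(4−6)(4−10)(4−3) = (−5)·(−2)·(−6)·1 = −60 ≡ 5, so v_2 = 5^{−1} = 8 (mod 13).
  i = 3 (α = 6): (6−9)(6−4)(6−10)(6−3) = (−3)·2·(−4)·3 = 72 ≡ 7, so v_3 = 7^{−1} = 2 (mod 13).
  i = 4 (α = 10): (10−9)(10−4)(10−6)(10−3) = 1·6·4·7 = 168 ≡ 12, so v_4 = 12^{−1} = 12 (mod 13).
  i = 5 (α = 3): (3−9)(3−4)(3−6)(3−10) = (−6)·(−1)·(−3)·(−7) = 126 ≡ 9, so v_5 = 9^{−1} = 3 (mod 13).
  v = [1, 8, 2, 12, 3].
Step 2: syndromes of r = [1, 10, 9, 7, 1] (all sums mod 13).
  S_0 = Σ v_i r_i = 1·1 + 8·10 + 2·9 + 12·7 + 3·1 = 186 ≡ 4.
  S_1 = Σ v_i α_i r_i = 1·9·1 + 8·4·10 + 2·6·9 + 12·10·7 + 3·3·1 = 1286 ≡ 12.
  α_i^2 mod 13 = [3, 3, 10, 9, 9].
  S_2 = Σ v_i α_i^2 r_i = 1·3·1 + 8·3·10 + 2·10·9 + 12·9·7 + 3·9·1 = 1206 ≡ 10.
  S = (4, 12, 10) ≠ 0, so r is not a codeword (an error is present).
Step 3: locate the error. For a single error e at position i, S_ℓ = v_i·e·α_i^ℓ, so α_err = S_1/S_0.
  S_0^{−1} = 4^{−1} = 10 (mod 13), so α_err = 12·10 = 120 ≡ 3 = α_5. Error position i = 5.
  Consistency check: S_2/S_1 = 10·12 = 120 ≡ 3 = α_err ✓ (single-error assumption holds).
Step 4: error magnitude e = S_0/v_5 = S_0·∏_{j≠5}(α_5 − α_j) = 4·9 = 36 ≡ 10 (mod 13).
Step 5: correct position 5: c_5 = r_5 − e = 1 − 10 ≡ 4 (mod 13). Hence c = [1, 10, 9, 7, 4].
  Check: interpolating c through the α_i gives m(x) = 12 + 6·x (degree < 2) with m(α_i) = c_i for every i, so c is indeed a codeword.


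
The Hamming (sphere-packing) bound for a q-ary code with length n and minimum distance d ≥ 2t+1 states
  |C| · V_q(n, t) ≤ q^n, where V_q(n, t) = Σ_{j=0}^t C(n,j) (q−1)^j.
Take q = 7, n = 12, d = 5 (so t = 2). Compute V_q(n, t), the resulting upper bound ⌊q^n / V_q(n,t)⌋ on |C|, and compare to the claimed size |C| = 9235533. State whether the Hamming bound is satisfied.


V_q(n, t) = 2449, q^n = 13841287201, Hamming bound = 5651811, |C| = 9235533 > bound (violated).

Step 1: Compute V_q(n, t) = Σ_{j=0}^2 C(n, j) (q−1)^j.
  j = 0: C(12,0)·(6)^0 = 1·1 = 1.
  j = 1: C(12,1)·(6)^1 = 12·6 = 72.
  j = 2: C(12,2)·(6)^2 = 66·36 = 2376.
  V_q(n, t) = 1 + 72 + 2376 = 2449.
Step 2: q^n = 7^12 = 13841287201.
Step 3: Hamming bound ⌊q^n / V_q(n,t)⌋ = ⌊13841287201/2449⌋ = 5651811.
Step 4: Compare |C| = 9235533 to 5651811: violated.
The claimed |C| lies above the Hamming bound, so no 7-ary code of length 12 with d ≥ 5 can have 9235533 codewords.


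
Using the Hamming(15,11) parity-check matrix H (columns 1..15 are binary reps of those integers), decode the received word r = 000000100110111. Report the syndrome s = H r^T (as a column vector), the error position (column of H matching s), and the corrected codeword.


s = (1, 0, 1, 0)^T, error position = 10, corrected codeword c = 000000100010111

Compute s = H r^T mod 2 one row at a time:
  s_1 = 0 + 0 + 1 + 1 + 0 + 1 + 1 + 1 = 5 ≡ 1 (mod 2).
  s_2 = 0 + 0 + 0 + 1 + 0 + 1 + 1 + 1 = 4 ≡ 0 (mod 2).
  s_3 = 0 + 0 + 0 + 1 + 1 + 1 + 1 + 1 = 5 ≡ 1 (mod 2).
  s_4 = 0 + 0 + 0 + 1 + 0 + 1 + 1 + 1 = 4 ≡ 0 (mod 2).
s = (1, 0, 1, 0)^T — this equals column 10 of H (binary 1010), so error is at position 10.
Correct: flip bit 10 of r = 000000100110111 to get c = 000000100010111.


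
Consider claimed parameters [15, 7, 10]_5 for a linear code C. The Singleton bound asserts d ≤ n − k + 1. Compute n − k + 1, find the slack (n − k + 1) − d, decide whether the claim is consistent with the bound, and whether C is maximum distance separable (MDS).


Singleton RHS = n − k + 1 = 9, slack = -1, bound violated (no such code; not MDS).

Singleton bound: d ≤ n − k + 1.
Here n = 15, k = 7, so n − k + 1 = 9.
Given d = 10, check d ≤ 9: NO.
Slack = (n − k + 1) − d = -1.
The slack is negative: d = 10 exceeds n − k + 1 = 9 by 1, so the Singleton bound is violated and no linear [15, 7, 10]_5 code can exist. In particular it is not MDS (MDS requires d = n − k + 1 exactly).
Description: the claimed parameters are [15, 7, 10]_5; such a code would be impossible (violates the Singleton bound).


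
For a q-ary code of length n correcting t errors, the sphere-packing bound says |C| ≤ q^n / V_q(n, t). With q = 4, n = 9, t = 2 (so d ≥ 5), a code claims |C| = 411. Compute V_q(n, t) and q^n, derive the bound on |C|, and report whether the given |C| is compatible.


V_q(n, t) = 352, q^n = 262144, Hamming bound = 744, |C| = 411 ≤ bound (satisfied).

Step 1: Compute V_q(n, t) = Σ_{j=0}^2 C(n, j) (q−1)^j.
  j = 0: C(9,0)·(3)^0 = 1·1 = 1.
  j = 1: C(9,1)·(3)^1 = 9·3 = 27.
  j = 2: C(9,2)·(3)^2 = 36·9 = 324.
  V_q(n, t) = 1 + 27 + 324 = 352.
Step 2: q^n = 4^9 = 262144.
Step 3: Hamming bound ⌊q^n / V_q(n,t)⌋ = ⌊262144/352⌋ = 744.
Step 4: Compare |C| = 411 to 744: satisfied.
The claimed |C| lies below the Hamming bound.


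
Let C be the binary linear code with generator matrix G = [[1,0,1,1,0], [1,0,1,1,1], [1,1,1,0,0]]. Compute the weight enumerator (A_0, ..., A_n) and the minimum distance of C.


Weight distribution: A_0 = 1, A_1 = 1, A_2 = 1, A_3 = 3, A_4 = 2. Minimum distance d = 1.

Enumerate all 2^3 = 8 messages m ∈ F_2^3.
For each, compute codeword c = mG in F_2^5, then tally its weight.
  m = 000 → c = 00000, weight = 0.
  m = 100 → c = 10110, weight = 3.
  m = 010 → c = 10111, weight = 4.
  m = 110 → c = 00001, weight = 1.
  m = 001 → c = 11100, weight = 3.
  m = 101 → c = 01010, weight = 2.
  m = 011 → c = 01011, weight = 3.
  m = 111 → c = 11101, weight = 4.
Tally weights:
  weight 0: 1 codewords.
  weight 1: 1 codewords.
  weight 2: 1 codewords.
  weight 3: 3 codewords.
  weight 4: 2 codewords.
Minimum distance d = smallest w > 0 with A_w > 0 = 1.
Sanity: Σ A_w = 8 = 2^3 = 8 ✓.


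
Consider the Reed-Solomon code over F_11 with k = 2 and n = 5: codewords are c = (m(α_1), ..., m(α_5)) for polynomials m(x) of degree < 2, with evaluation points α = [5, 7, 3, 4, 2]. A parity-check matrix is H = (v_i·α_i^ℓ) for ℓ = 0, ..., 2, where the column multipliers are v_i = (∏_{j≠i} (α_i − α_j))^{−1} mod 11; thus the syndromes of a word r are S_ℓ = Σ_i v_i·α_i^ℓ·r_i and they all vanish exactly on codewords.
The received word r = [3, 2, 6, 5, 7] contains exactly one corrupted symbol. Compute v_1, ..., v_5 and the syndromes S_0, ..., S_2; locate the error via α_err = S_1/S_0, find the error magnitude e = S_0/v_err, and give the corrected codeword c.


S = (1, 5, 3), error at position 1, error magnitude e = 10, c = [4, 2, 6, 5, 7].

Step 1: column multipliers v_i = (∏_{j≠i}(α_i − α_j))^{−1} mod 11.
  i = 1 (α = 5): (5−7)(5−3)(5−4)(5−2) = (−2)·2·1·3 = −12 ≡ 10, so v_1 = 10^{−1} = 10 (mod 11).
  i = 2 (α = 7): (7−5)(7−3)(7−4)(7−2) = 2·4·3·5 = 120 ≡ 10, so v_2 = 10^{−1} = 10 (mod 11).
  i = 3 (α = 3): (3−5)(3−7)(3−4)(3−2) = (−2)·(−4)·(−1)·1 = −8 ≡ 3, so v_3 = 3^{−1} = 4 (mod 11).
  i = 4 (α = 4): (4−5)(4−7)(4−3)(4−2) = (−1)·(−3)·1·2 = 6 ≡ 6, so v_4 = 6^{−1} = 2 (mod 11).
  i = 5 (α = 2): (2−5)(2−7)(2−3)(2−4) = (−3)·(−5)·(−1)·(−2) = 30 ≡ 8, so v_5 = 8^{−1} = 7 (mod 11).
  v = [10, 10, 4, 2, 7].
Step 2: syndromes of r = [3, 2, 6, 5, 7] (all sums mod 11).
  S_0 = Σ v_i r_i = 10·3 + 10·2 + 4·6 + 2·5 + 7·7 = 133 ≡ 1.
  S_1 = Σ v_i α_i r_i = 10·5·3 + 10·7·2 + 4·3·6 + 2·4·5 + 7·2·7 = 500 ≡ 5.
  α_i^2 mod 11 = [3, 5, 9, 5, 4].
  S_2 = Σ v_i α_i^2 r_i = 10·3·3 + 10·5·2 + 4·9·6 + 2·5·5 + 7·4·7 = 652 ≡ 3.
  S = (1, 5, 3) ≠ 0, so r is not a codeword (an error is present).
Step 3: locate the error. For a single error e at position i, S_ℓ = v_i·e·α_i^ℓ, so α_err = S_1/S_0.
  S_0^{−1} = 1^{−1} = 1 (mod 11), so α_err = 5·1 = 5 ≡ 5 = α_1. Error position i = 1.
  Consistency check: S_2/S_1 = 3·9 = 27 ≡ 5 = α_err ✓ (single-error assumption holds).
Step 4: error magnitude e = S_0/v_1 = S_0·∏_{j≠1}(α_1 − α_j) = 1·10 = 10 ≡ 10 (mod 11).
Step 5: correct position 1: c_1 = r_1 − e = 3 − 10 ≡ 4 (mod 11). Hence c = [4, 2, 6, 5, 7].
  Check: interpolating c through the α_i gives m(x) = 9 + 10·x (degree < 2) with m(α_i) = c_i for every i, so c is indeed a codeword.


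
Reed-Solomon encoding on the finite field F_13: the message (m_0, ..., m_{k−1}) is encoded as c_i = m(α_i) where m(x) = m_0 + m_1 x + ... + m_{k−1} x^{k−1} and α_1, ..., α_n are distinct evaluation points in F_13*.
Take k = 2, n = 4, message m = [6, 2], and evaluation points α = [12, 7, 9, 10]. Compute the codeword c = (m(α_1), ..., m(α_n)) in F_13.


c = [4, 7, 11, 0]

Message polynomial: m(x) = 6 + 2·x (mod 13).
For each evaluation point α_i, compute m(α_i) mod 13:
  α_1 = 12: Horner steps 2 → 4, so m(12) = 4.
  α_2 = 7: Horner steps 2 → 7, so m(7) = 7.
  α_3 = 9: Horner steps 2 → 11, so m(9) = 11.
  α_4 = 10: Horner steps 2 → 0, so m(10) = 0.
Codeword c = [4, 7, 11, 0] ∈ F_13^4.


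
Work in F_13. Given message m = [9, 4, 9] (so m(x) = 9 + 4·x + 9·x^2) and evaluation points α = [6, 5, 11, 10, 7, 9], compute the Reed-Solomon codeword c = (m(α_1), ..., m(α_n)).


c = [6, 7, 11, 0, 10, 7]

Message polynomial: m(x) = 9 + 4·x + 9·x^2 (mod 13).
For each evaluation point α_i, compute m(α_i) mod 13:
  α_1 = 6: Horner steps 9 → 6 → 6, so m(6) = 6.
  α_2 = 5: Horner steps 9 → 10 → 7, so m(5) = 7.
  α_3 = 11: Horner steps 9 → 12 → 11, so m(11) = 11.
  α_4 = 10: Horner steps 9 → 3 → 0, so m(10) = 0.
  α_5 = 7: Horner steps 9 → 2 → 10, so m(7) = 10.
  α_6 = 9: Horner steps 9 → 7 → 7, so m(9) = 7.
Codeword c = [6, 7, 11, 0, 10, 7] ∈ F_13^6.


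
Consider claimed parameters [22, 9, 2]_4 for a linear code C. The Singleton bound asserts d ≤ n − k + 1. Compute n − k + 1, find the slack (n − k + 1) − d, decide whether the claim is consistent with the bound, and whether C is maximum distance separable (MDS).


Singleton RHS = n − k + 1 = 14, slack = 12, bound satisfied, not MDS.

Singleton bound: d ≤ n − k + 1.
Here n = 22, k = 9, so n − k + 1 = 14.
Given d = 2, check d ≤ 14: YES.
Slack = (n − k + 1) − d = 12.
The code is NOT MDS (slack = 12 > 0).
Description: the claimed parameters are [22, 9, 2]_4; such a code would be non-MDS.


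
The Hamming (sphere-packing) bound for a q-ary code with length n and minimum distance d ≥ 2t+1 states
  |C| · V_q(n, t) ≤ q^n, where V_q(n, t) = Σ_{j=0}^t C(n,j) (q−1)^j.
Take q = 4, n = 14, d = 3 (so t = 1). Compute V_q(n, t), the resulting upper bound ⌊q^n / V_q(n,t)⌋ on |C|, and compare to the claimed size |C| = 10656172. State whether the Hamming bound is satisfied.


V_q(n, t) = 43, q^n = 268435456, Hamming bound = 6242685, |C| = 10656172 > bound (violated).

Step 1: Compute V_q(n, t) = Σ_{j=0}^1 C(n, j) (q−1)^j.
  j = 0: C(14,0)·(3)^0 = 1·1 = 1.
  j = 1: C(14,1)·(3)^1 = 14·3 = 42.
  V_q(n, t) = 1 + 42 = 43.
Step 2: q^n = 4^14 = 268435456.
Step 3: Hamming bound ⌊q^n / V_q(n,t)⌋ = ⌊268435456/43⌋ = 6242685.
Step 4: Compare |C| = 10656172 to 6242685: violated.
The claimed |C| lies above the Hamming bound, so no 4-ary code of length 14 with d ≥ 3 can have 10656172 codewords.


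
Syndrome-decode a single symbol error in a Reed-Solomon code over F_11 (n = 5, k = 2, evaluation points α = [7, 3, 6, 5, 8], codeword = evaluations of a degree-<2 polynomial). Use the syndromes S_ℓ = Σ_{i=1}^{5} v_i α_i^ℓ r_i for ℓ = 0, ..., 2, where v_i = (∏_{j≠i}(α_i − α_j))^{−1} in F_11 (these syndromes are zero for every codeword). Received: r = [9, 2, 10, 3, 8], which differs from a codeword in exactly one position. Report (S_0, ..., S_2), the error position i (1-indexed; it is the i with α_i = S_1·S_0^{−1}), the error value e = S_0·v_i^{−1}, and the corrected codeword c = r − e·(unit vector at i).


S = (8, 7, 2), error at position 4, error magnitude e = 3, c = [9, 2, 10, 0, 8].

Step 1: column multipliers v_i = (∏_{j≠i}(α_i − α_j))^{−1} mod 11.
  i = 1 (α = 7): (7−3)(7−6)(7−5)(7−8) = 4·1·2·(−1) = −8 ≡ 3, so v_1 = 3^{−1} = 4 (mod 11).
  i = 2 (α = 3): (3−7)(3−6)(3−5)(3−8) = (−4)·(−3)·(−2)·(−5) = 120 ≡ 10, so v_2 = 10^{−1} = 10 (mod 11).
  i = 3 (α = 6): (6−7)(6−3)(6−5)(6−8) = (−1)·3·1·(−2) = 6 ≡ 6, so v_3 = 6^{−1} = 2 (mod 11).
  i = 4 (α = 5): (5−7)(5−3)(5−6)(5−8) = (−2)·2·(−1)·(−3) = −12 ≡ 10, so v_4 = 10^{−1} = 10 (mod 11).
  i = 5 (α = 8): (8−7)(8−3)(8−6)(8−5) = 1·5·2·3 = 30 ≡ 8, so v_5 = 8^{−1} = 7 (mod 11).
  v = [4, 10, 2, 10, 7].
Step 2: syndromes of r = [9, 2, 10, 3, 8] (all sums mod 11).
  S_0 = Σ v_i r_i = 4·9 + 10·2 + 2·10 + 10·3 + 7·8 = 162 ≡ 8.
  S_1 = Σ v_i α_i r_i = 4·7·9 + 10·3·2 + 2·6·10 + 10·5·3 + 7·8·8 = 1030 ≡ 7.
  α_i^2 mod 11 = [5, 9, 3, 3, 9].
  S_2 = Σ v_i α_i^2 r_i = 4·5·9 + 10·9·2 + 2·3·10 + 10·3·3 + 7·9·8 = 1014 ≡ 2.
  S = (8, 7, 2) ≠ 0, so r is not a codeword (an error is present).
Step 3: locate the error. For a single error e at position i, S_ℓ = v_i·e·α_i^ℓ, so α_err = S_1/S_0.
  S_0^{−1} = 8^{−1} = 7 (mod 11), so α_err = 7·7 = 49 ≡ 5 = α_4. Error position i = 4.
  Consistency check: S_2/S_1 = 2·8 = 16 ≡ 5 = α_err ✓ (single-error assumption holds).
Step 4: error magnitude e = S_0/v_4 = S_0·∏_{j≠4}(α_4 − α_j) = 8·10 = 80 ≡ 3 (mod 11).
Step 5: correct position 4: c_4 = r_4 − e = 3 − 3 ≡ 0 (mod 11). Hence c = [9, 2, 10, 0, 8].
  Check: interpolating c through the α_i gives m(x) = 5 + 10·x (degree < 2) with m(α_i) = c_i for every i, so c is indeed a codeword.


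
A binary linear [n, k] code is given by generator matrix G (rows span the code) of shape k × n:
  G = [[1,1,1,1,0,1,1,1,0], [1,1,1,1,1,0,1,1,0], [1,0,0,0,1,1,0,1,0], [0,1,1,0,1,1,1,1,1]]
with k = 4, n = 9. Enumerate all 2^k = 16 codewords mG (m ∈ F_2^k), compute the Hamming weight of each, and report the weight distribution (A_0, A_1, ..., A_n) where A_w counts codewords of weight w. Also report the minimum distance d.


Weight distribution: A_0 = 1, A_2 = 2, A_4 = 5, A_5 = 4, A_7 = 4. Minimum distance d = 2.

Enumerate all 2^4 = 16 messages m ∈ F_2^4.
For each, compute codeword c = mG in F_2^9, then tally its weight.
  m = 0000 → c = 000000000, weight = 0.
  m = 1000 → c = 111101110, weight = 7.
  m = 0100 → c = 111110110, weight = 7.
  m = 1100 → c = 000011000, weight = 2.
  m = 0010 → c = 100011010, weight = 4.
  m = 1010 → c = 011110100, weight = 5.
  m = 0110 → c = 011101100, weight = 5.
  m = 1110 → c = 100000010, weight = 2.
  m = 0001 → c = 011011111, weight = 7.
  m = 1001 → c = 100110001, weight = 4.
  m = 0101 → c = 100101001, weight = 4.
  m = 1101 → c = 011000111, weight = 5.
  m = 0011 → c = 111000101, weight = 5.
  m = 1011 → c = 000101011, weight = 4.
  m = 0111 → c = 000110011, weight = 4.
  m = 1111 → c = 111011101, weight = 7.
Tally weights:
  weight 0: 1 codewords.
  weight 2: 2 codewords.
  weight 4: 5 codewords.
  weight 5: 4 codewords.
  weight 7: 4 codewords.
Minimum distance d = smallest w > 0 with A_w > 0 = 2.
Sanity: Σ A_w = 16 = 2^4 = 16 ✓.


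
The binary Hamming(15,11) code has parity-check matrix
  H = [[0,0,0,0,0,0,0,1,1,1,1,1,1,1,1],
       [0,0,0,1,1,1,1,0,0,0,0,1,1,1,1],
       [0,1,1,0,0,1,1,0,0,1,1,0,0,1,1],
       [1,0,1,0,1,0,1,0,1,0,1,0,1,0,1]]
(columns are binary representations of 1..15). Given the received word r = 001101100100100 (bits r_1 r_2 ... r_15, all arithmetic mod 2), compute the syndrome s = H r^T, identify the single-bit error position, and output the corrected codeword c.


s = (0, 0, 0, 1)^T, error position = 1, corrected codeword c = 101101100100100

Compute s = H r^T mod 2 one row at a time:
  s_1 = 0 + 0 + 1 + 0 + 0 + 1 + 0 + 0 = 2 ≡ 0 (mod 2).
  s_2 = 1 + 0 + 1 + 1 + 0 + 1 + 0 + 0 = 4 ≡ 0 (mod 2).
  s_3 = 0 + 1 + 1 + 1 + 1 + 0 + 0 + 0 = 4 ≡ 0 (mod 2).
  s_4 = 0 + 1 + 0 + 1 + 0 + 0 + 1 + 0 = 3 ≡ 1 (mod 2).
s = (0, 0, 0, 1)^T — this equals column 1 of H (binary 0001), so error is at position 1.
Correct: flip bit 1 of r = 001101100100100 to get c = 101101100100100.


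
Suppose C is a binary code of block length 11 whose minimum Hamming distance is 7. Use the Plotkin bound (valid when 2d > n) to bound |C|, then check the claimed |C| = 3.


Plotkin bound M ≤ 4; given |C| = 3 ≤ bound (satisfied).

Check applicability: 2d = 14, n = 11.
2d − n = 3 > 0, so Plotkin applies.
Compute d/(2d−n) = 7/3 ≈ 2.3333.
⌊d/(2d−n)⌋ = 2.
Plotkin bound: M ≤ 2·2 = 4.
Given |C| = 3, check: satisfied.
This |C| is below the Plotkin bound.


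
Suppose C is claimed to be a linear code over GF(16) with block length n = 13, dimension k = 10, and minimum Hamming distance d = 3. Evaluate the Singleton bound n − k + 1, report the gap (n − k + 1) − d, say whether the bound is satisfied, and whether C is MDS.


Singleton RHS = n − k + 1 = 4, slack = 1, bound satisfied, not MDS.

Singleton bound: d ≤ n − k + 1.
Here n = 13, k = 10, so n − k + 1 = 4.
Given d = 3, check d ≤ 4: YES.
Slack = (n − k + 1) − d = 1.
The code is NOT MDS (slack = 1 > 0).
Description: the claimed parameters are [13, 10, 3]_16; such a code would be non-MDS.


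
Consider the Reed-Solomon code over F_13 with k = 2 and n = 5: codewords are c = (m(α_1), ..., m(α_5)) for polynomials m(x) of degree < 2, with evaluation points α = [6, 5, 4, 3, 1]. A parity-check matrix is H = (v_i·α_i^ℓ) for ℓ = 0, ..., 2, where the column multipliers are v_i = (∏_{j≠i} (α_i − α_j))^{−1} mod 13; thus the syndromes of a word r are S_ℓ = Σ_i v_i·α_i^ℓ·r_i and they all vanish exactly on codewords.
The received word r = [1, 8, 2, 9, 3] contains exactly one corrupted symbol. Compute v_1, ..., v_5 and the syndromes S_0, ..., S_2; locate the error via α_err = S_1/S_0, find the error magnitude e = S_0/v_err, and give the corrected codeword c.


S = (2, 2, 2), error at position 5, error magnitude e = 6, c = [1, 8, 2, 9, 10].

Step 1: column multipliers v_i = (∏_{j≠i}(α_i − α_j))^{−1} mod 13.
  i = 1 (α = 6): (6−5)(6−4)(6−3)(6−1) = 1·2·3·5 = 30 ≡ 4, so v_1 = 4^{−1} = 10 (mod 13).
  i = 2 (α = 5): (5−6)(5−4)(5−3)(5−1) = (−1)·1·2·4 = −8 ≡ 5, so v_2 = 5^{−1} = 8 (mod 13).
  i = 3 (α = 4): (4−6)(4−5)(4−3)(4−1) = (−2)·(−1)·1·3 = 6 ≡ 6, so v_3 = 6^{−1} = 11 (mod 13).
  i = 4 (α = 3): (3−6)(3−5)(3−4)(3−1) = (−3)·(−2)·(−1)·2 = −12 ≡ 1, so v_4 = 1^{−1} = 1 (mod 13).
  i = 5 (α = 1): (1−6)(1−5)(1−4)(1−3) = (−5)·(−4)·(−3)·(−2) = 120 ≡ 3, so v_5 = 3^{−1} = 9 (mod 13).
  v = [10, 8, 11, 1, 9].
Step 2: syndromes of r = [1, 8, 2, 9, 3] (all sums mod 13).
  S_0 = Σ v_i r_i = 10·1 + 8·8 + 11·2 + 1·9 + 9·3 = 132 ≡ 2.
  S_1 = Σ v_i α_i r_i = 10·6·1 + 8·5·8 + 11·4·2 + 1·3·9 + 9·1·3 = 522 ≡ 2.
  α_i^2 mod 13 = [10, 12, 3, 9, 1].
  S_2 = Σ v_i α_i^2 r_i = 10·10·1 + 8·12·8 + 11·3·2 + 1·9·9 + 9·1·3 = 1042 ≡ 2.
  S = (2, 2, 2) ≠ 0, so r is not a codeword (an error is present).
Step 3: locate the error. For a single error e at position i, S_ℓ = v_i·e·α_i^ℓ, so α_err = S_1/S_0.
  S_0^{−1} = 2^{−1} = 7 (mod 13), so α_err = 2·7 = 14 ≡ 1 = α_5. Error position i = 5.
  Consistency check: S_2/S_1 = 2·7 = 14 ≡ 1 = α_err ✓ (single-error assumption holds).
Step 4: error magnitude e = S_0/v_5 = S_0·∏_{j≠5}(α_5 − α_j) = 2·3 = 6 ≡ 6 (mod 13).
Step 5: correct position 5: c_5 = r_5 − e = 3 − 6 ≡ 10 (mod 13). Hence c = [1, 8, 2, 9, 10].
  Check: interpolating c through the α_i gives m(x) = 4 + 6·x (degree < 2) with m(α_i) = c_i for every i, so c is indeed a codeword.


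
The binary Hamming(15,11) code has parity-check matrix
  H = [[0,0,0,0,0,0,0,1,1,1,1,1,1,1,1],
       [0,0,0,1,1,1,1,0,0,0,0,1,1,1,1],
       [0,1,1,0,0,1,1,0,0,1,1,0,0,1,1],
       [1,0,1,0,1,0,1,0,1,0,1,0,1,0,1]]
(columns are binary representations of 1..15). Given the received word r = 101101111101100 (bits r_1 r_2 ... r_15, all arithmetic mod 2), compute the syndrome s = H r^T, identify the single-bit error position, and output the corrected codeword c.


s = (1, 1, 0, 1)^T, error position = 13, corrected codeword c = 101101111101000

Compute s = H r^T mod 2 one row at a time:
  s_1 = 1 + 1 + 1 + 0 + 1 + 1 + 0 + 0 = 5 ≡ 1 (mod 2).
  s_2 = 1 + 0 + 1 + 1 + 1 + 1 + 0 + 0 = 5 ≡ 1 (mod 2).
  s_3 = 0 + 1 + 1 + 1 + 1 + 0 + 0 + 0 = 4 ≡ 0 (mod 2).
  s_4 = 1 + 1 + 0 + 1 + 1 + 0 + 1 + 0 = 5 ≡ 1 (mod 2).
s = (1, 1, 0, 1)^T — this equals column 13 of H (binary 1101), so error is at position 13.
Correct: flip bit 13 of r = 101101111101100 to get c = 101101111101000.


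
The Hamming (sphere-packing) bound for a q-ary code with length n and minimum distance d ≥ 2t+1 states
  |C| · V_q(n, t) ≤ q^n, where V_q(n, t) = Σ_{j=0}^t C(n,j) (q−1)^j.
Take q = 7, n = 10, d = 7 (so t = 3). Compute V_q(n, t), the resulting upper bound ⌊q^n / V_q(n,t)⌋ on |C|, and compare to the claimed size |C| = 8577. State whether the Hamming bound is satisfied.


V_q(n, t) = 27601, q^n = 282475249, Hamming bound = 10234, |C| = 8577 ≤ bound (satisfied).

Step 1: Compute V_q(n, t) = Σ_{j=0}^3 C(n, j) (q−1)^j.
  j = 0: C(10,0)·(6)^0 = 1·1 = 1.
  j = 1: C(10,1)·(6)^1 = 10·6 = 60.
  j = 2: C(10,2)·(6)^2 = 45·36 = 1620.
  j = 3: C(10,3)·(6)^3 = 120·216 = 25920.
  V_q(n, t) = 1 + 60 + 1620 + 25920 = 27601.
Step 2: q^n = 7^10 = 282475249.
Step 3: Hamming bound ⌊q^n / V_q(n,t)⌋ = ⌊282475249/27601⌋ = 10234.
Step 4: Compare |C| = 8577 to 10234: satisfied.
The claimed |C| lies below the Hamming bound.


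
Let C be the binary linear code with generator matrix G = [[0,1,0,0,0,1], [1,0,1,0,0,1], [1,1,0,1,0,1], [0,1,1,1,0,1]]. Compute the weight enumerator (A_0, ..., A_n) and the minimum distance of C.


Weight distribution: A_0 = 1, A_1 = 2, A_2 = 4, A_3 = 6, A_4 = 3. Minimum distance d = 1.

Enumerate all 2^4 = 16 messages m ∈ F_2^4.
For each, compute codeword c = mG in F_2^6, then tally its weight.
  m = 0000 → c = 000000, weight = 0.
  m = 1000 → c = 010001, weight = 2.
  m = 0100 → c = 101001, weight = 3.
  m = 1100 → c = 111000, weight = 3.
  m = 0010 → c = 110101, weight = 4.
  m = 1010 → c = 100100, weight = 2.
  m = 0110 → c = 011100, weight = 3.
  m = 1110 → c = 001101, weight = 3.
  m = 0001 → c = 011101, weight = 4.
  m = 1001 → c = 001100, weight = 2.
  m = 0101 → c = 110100, weight = 3.
  m = 1101 → c = 100101, weight = 3.
  m = 0011 → c = 101000, weight = 2.
  m = 1011 → c = 111001, weight = 4.
  m = 0111 → c = 000001, weight = 1.
  m = 1111 → c = 010000, weight = 1.
Tally weights:
  weight 0: 1 codewords.
  weight 1: 2 codewords.
  weight 2: 4 codewords.
  weight 3: 6 codewords.
  weight 4: 3 codewords.
Minimum distance d = smallest w > 0 with A_w > 0 = 1.
Sanity: Σ A_w = 16 = 2^4 = 16 ✓.


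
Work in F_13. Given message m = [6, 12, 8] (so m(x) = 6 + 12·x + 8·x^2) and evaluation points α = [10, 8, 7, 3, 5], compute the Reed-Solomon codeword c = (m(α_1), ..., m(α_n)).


c = [3, 3, 1, 10, 6]

Message polynomial: m(x) = 6 + 12·x + 8·x^2 (mod 13).
For each evaluation point α_i, compute m(α_i) mod 13:
  α_1 = 10: Horner steps 8 → 1 → 3, so m(10) = 3.
  α_2 = 8: Horner steps 8 → 11 → 3, so m(8) = 3.
  α_3 = 7: Horner steps 8 → 3 → 1, so m(7) = 1.
  α_4 = 3: Horner steps 8 → 10 → 10, so m(3) = 10.
  α_5 = 5: Horner steps 8 → 0 → 6, so m(5) = 6.
Codeword c = [3, 3, 1, 10, 6] ∈ F_13^5.


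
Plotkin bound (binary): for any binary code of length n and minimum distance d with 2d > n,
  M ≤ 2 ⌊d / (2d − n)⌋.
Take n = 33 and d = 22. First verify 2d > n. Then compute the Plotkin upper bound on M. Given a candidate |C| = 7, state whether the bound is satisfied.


Plotkin bound M ≤ 4; given |C| = 7 > bound (violated).

Check applicability: 2d = 44, n = 33.
2d − n = 11 > 0, so Plotkin applies.
Compute d/(2d−n) = 22/11 ≈ 2.0000.
⌊d/(2d−n)⌋ = 2.
Plotkin bound: M ≤ 2·2 = 4.
Given |C| = 7, check: VIOLATED.
This |C| is above the Plotkin bound, so no binary code with n = 33, d = 22 and 7 codewords exists.


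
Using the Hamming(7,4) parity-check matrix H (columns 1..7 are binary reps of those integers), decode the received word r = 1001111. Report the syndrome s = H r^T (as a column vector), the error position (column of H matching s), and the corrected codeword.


s = (0, 0, 1)^T, error position = 1, corrected codeword c = 0001111

Compute s = H r^T mod 2 one row at a time:
  s_1 = 1 + 1 + 1 + 1 = 4 ≡ 0 (mod 2).
  s_2 = 0 + 0 + 1 + 1 = 2 ≡ 0 (mod 2).
  s_3 = 1 + 0 + 1 + 1 = 3 ≡ 1 (mod 2).
s = (0, 0, 1)^T — this equals column 1 of H (binary 001), so error is at position 1.
Correct: flip bit 1 of r = 1001111 to get c = 0001111.


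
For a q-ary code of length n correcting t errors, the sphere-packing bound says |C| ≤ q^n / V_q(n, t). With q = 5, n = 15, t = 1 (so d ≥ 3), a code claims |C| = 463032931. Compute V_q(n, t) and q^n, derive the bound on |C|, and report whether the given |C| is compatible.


V_q(n, t) = 61, q^n = 30517578125, Hamming bound = 500288165, |C| = 463032931 ≤ bound (satisfied).

Step 1: Compute V_q(n, t) = Σ_{j=0}^1 C(n, j) (q−1)^j.
  j = 0: C(15,0)·(4)^0 = 1·1 = 1.
  j = 1: C(15,1)·(4)^1 = 15·4 = 60.
  V_q(n, t) = 1 + 60 = 61.
Step 2: q^n = 5^15 = 30517578125.
Step 3: Hamming bound ⌊q^n / V_q(n,t)⌋ = ⌊30517578125/61⌋ = 500288165.
Step 4: Compare |C| = 463032931 to 500288165: satisfied.
The claimed |C| lies below the Hamming bound.


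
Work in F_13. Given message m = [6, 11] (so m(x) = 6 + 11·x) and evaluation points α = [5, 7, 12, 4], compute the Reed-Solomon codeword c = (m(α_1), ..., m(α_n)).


c = [9, 5, 8, 11]

Message polynomial: m(x) = 6 + 11·x (mod 13).
For each evaluation point α_i, compute m(α_i) mod 13:
  α_1 = 5: Horner steps 11 → 9, so m(5) = 9.
  α_2 = 7: Horner steps 11 → 5, so m(7) = 5.
  α_3 = 12: Horner steps 11 → 8, so m(12) = 8.
  α_4 = 4: Horner steps 11 → 11, so m(4) = 11.
Codeword c = [9, 5, 8, 11] ∈ F_13^4.


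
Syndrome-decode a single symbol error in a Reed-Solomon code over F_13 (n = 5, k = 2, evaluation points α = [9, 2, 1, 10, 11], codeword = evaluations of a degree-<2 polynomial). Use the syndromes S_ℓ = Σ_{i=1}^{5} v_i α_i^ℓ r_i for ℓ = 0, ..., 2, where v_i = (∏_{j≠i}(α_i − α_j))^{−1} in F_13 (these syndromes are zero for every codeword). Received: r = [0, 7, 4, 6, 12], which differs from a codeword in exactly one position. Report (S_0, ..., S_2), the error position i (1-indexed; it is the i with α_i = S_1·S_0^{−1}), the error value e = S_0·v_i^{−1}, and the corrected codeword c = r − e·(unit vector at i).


S = (12, 11, 9), error at position 2, error magnitude e = 10, c = [0, 10, 4, 6, 12].

Step 1: column multipliers v_i = (∏_{j≠i}(α_i − α_j))^{−1} mod 13.
  i = 1 (α = 9): (9−2)(9−1)(9−10)(9−11) = 7·8·(−1)·(−2) = 112 ≡ 8, so v_1 = 8^{−1} = 5 (mod 13).
  i = 2 (α = 2): (2−9)(2−1)(2−10)(2−11) = (−7)·1·(−8)·(−9) = −504 ≡ 3, so v_2 = 3^{−1} = 9 (mod 13).
  i = 3 (α = 1): (1−9)(1−2)(1−10)(1−11) = (−8)·(−1)·(−9)·(−10) = 720 ≡ 5, so v_3 = 5^{−1} = 8 (mod 13).
  i = 4 (α = 10): (10−9)(10−2)(10−1)(10−11) = 1·8·9·(−1) = −72 ≡ 6, so v_4 = 6^{−1} = 11 (mod 13).
  i = 5 (α = 11): (11−9)(11−2)(11−1)(11−10) = 2·9·10·1 = 180 ≡ 11, so v_5 = 11^{−1} = 6 (mod 13).
  v = [5, 9, 8, 11, 6].
Step 2: syndromes of r = [0, 7, 4, 6, 12] (all sums mod 13).
  S_0 = Σ v_i r_i = 5·0 + 9·7 + 8·4 + 11·6 + 6·12 = 233 ≡ 12.
  S_1 = Σ v_i α_i r_i = 5·9·0 + 9·2·7 + 8·1·4 + 11·10·6 + 6·11·12 = 1610 ≡ 11.
  α_i^2 mod 13 = [3, 4, 1, 9, 4].
  S_2 = Σ v_i α_i^2 r_i = 5·3·0 + 9·4·7 + 8·1·4 + 11·9·6 + 6·4·12 = 1166 ≡ 9.
  S = (12, 11, 9) ≠ 0, so r is not a codeword (an error is present).
Step 3: locate the error. For a single error e at position i, S_ℓ = v_i·e·α_i^ℓ, so α_err = S_1/S_0.
  S_0^{−1} = 12^{−1} = 12 (mod 13), so α_err = 11·12 = 132 ≡ 2 = α_2. Error position i = 2.
  Consistency check: S_2/S_1 = 9·6 = 54 ≡ 2 = α_err ✓ (single-error assumption holds).
Step 4: error magnitude e = S_0/v_2 = S_0·∏_{j≠2}(α_2 − α_j) = 12·3 = 36 ≡ 10 (mod 13).
Step 5: correct position 2: c_2 = r_2 − e = 7 − 10 ≡ 10 (mod 13). Hence c = [0, 10, 4, 6, 12].
  Check: interpolating c through the α_i gives m(x) = 11 + 6·x (degree < 2) with m(α_i) = c_i for every i, so c is indeed a codeword.


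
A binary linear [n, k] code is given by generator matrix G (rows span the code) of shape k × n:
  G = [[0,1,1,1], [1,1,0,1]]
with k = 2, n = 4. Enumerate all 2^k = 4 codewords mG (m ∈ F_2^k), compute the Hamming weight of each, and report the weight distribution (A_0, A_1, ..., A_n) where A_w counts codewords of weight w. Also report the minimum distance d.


Weight distribution: A_0 = 1, A_2 = 1, A_3 = 2. Minimum distance d = 2.

Enumerate all 2^2 = 4 messages m ∈ F_2^2.
For each, compute codeword c = mG in F_2^4, then tally its weight.
  m = 00 → c = 0000, weight = 0.
  m = 10 → c = 0111, weight = 3.
  m = 01 → c = 1101, weight = 3.
  m = 11 → c = 1010, weight = 2.
Tally weights:
  weight 0: 1 codewords.
  weight 2: 1 codewords.
  weight 3: 2 codewords.
Minimum distance d = smallest w > 0 with A_w > 0 = 2.
Sanity: Σ A_w = 4 = 2^2 = 4 ✓.


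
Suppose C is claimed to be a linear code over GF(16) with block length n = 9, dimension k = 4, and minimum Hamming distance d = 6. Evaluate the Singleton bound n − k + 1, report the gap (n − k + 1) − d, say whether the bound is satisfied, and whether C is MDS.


Singleton RHS = n − k + 1 = 6, slack = 0, bound satisfied, MDS.

Singleton bound: d ≤ n − k + 1.
Here n = 9, k = 4, so n − k + 1 = 6.
Given d = 6, check d ≤ 6: YES.
Slack = (n − k + 1) − d = 0.
The code is MDS (slack = 0).
Description: the claimed parameters are [9, 4, 6]_16; such a code would be MDS (meets Singleton bound).


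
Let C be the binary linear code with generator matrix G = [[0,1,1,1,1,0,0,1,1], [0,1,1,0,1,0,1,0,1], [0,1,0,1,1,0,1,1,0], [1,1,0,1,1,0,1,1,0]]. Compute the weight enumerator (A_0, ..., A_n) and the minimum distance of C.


Weight distribution: A_0 = 1, A_1 = 1, A_2 = 1, A_3 = 3, A_4 = 3, A_5 = 3, A_6 = 3, A_7 = 1. Minimum distance d = 1.

Enumerate all 2^4 = 16 messages m ∈ F_2^4.
For each, compute codeword c = mG in F_2^9, then tally its weight.
  m = 0000 → c = 000000000, weight = 0.
  m = 1000 → c = 011110011, weight = 6.
  m = 0100 → c = 011010101, weight = 5.
  m = 1100 → c = 000100110, weight = 3.
  m = 0010 → c = 010110110, weight = 5.
  m = 1010 → c = 001000101, weight = 3.
  m = 0110 → c = 001100011, weight = 4.
  m = 1110 → c = 010010000, weight = 2.
  m = 0001 → c = 110110110, weight = 6.
  m = 1001 → c = 101000101, weight = 4.
  m = 0101 → c = 101100011, weight = 5.
  m = 1101 → c = 110010000, weight = 3.
  m = 0011 → c = 100000000, weight = 1.
  m = 1011 → c = 111110011, weight = 7.
  m = 0111 → c = 111010101, weight = 6.
  m = 1111 → c = 100100110, weight = 4.
Tally weights:
  weight 0: 1 codewords.
  weight 1: 1 codewords.
  weight 2: 1 codewords.
  weight 3: 3 codewords.
  weight 4: 3 codewords.
  weight 5: 3 codewords.
  weight 6: 3 codewords.
  weight 7: 1 codewords.
Minimum distance d = smallest w > 0 with A_w > 0 = 1.
Sanity: Σ A_w = 16 = 2^4 = 16 ✓.


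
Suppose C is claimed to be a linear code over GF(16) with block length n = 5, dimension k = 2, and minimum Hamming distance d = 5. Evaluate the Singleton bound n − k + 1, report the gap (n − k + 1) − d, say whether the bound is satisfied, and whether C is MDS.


Singleton RHS = n − k + 1 = 4, slack = -1, bound violated (no such code; not MDS).

Singleton bound: d ≤ n − k + 1.
Here n = 5, k = 2, so n − k + 1 = 4.
Given d = 5, check d ≤ 4: NO.
Slack = (n − k + 1) − d = -1.
The slack is negative: d = 5 exceeds n − k + 1 = 4 by 1, so the Singleton bound is violated and no linear [5, 2, 5]_16 code can exist. In particular it is not MDS (MDS requires d = n − k + 1 exactly).
Description: the claimed parameters are [5, 2, 5]_16; such a code would be impossible (violates the Singleton bound).


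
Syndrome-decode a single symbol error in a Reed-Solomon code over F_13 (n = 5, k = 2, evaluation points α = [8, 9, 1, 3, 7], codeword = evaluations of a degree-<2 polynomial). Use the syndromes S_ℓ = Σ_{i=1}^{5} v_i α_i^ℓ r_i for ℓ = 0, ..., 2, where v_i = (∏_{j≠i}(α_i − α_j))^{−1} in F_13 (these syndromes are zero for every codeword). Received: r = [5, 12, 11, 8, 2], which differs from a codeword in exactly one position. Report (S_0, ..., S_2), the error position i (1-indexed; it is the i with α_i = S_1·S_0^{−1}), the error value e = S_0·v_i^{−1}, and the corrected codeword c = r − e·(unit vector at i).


S = (6, 9, 7), error at position 1, error magnitude e = 11, c = [7, 12, 11, 8, 2].

Step 1: column multipliers v_i = (∏_{j≠i}(α_i − α_j))^{−1} mod 13.
  i = 1 (α = 8): (8−9)(8−1)(8−3)(8−7) = (−1)·7·5·1 = −35 ≡ 4, so v_1 = 4^{−1} = 10 (mod 13).
  i = 2 (α = 9): (9−8)(9−1)(9−3)(9−7) = 1·8·6·2 = 96 ≡ 5, so v_2 = 5^{−1} = 8 (mod 13).
  i = 3 (α = 1): (1−8)(1−9)(1−3)(1−7) = (−7)·(−8)·(−2)·(−6) = 672 ≡ 9, so v_3 = 9^{−1} = 3 (mod 13).
  i = 4 (α = 3): (3−8)(3−9)(3−1)(3−7) = (−5)·(−6)·2·(−4) = −240 ≡ 7, so v_4 = 7^{−1} = 2 (mod 13).
  i = 5 (α = 7): (7−8)(7−9)(7−1)(7−3) = (−1)·(−2)·6·4 = 48 ≡ 9, so v_5 = 9^{−1} = 3 (mod 13).
  v = [10, 8, 3, 2, 3].
Step 2: syndromes of r = [5, 12, 11, 8, 2] (all sums mod 13).
  S_0 = Σ v_i r_i = 10·5 + 8·12 + 3·11 + 2·8 + 3·2 = 201 ≡ 6.
  S_1 = Σ v_i α_i r_i = 10·8·5 + 8·9·12 + 3·1·11 + 2·3·8 + 3·7·2 = 1387 ≡ 9.
  α_i^2 mod 13 = [12, 3, 1, 9, 10].
  S_2 = Σ v_i α_i^2 r_i = 10·12·5 + 8·3·12 + 3·1·11 + 2·9·8 + 3·10·2 = 1125 ≡ 7.
  S = (6, 9, 7) ≠ 0, so r is not a codeword (an error is present).
Step 3: locate the error. For a single error e at position i, S_ℓ = v_i·e·α_i^ℓ, so α_err = S_1/S_0.
  S_0^{−1} = 6^{−1} = 11 (mod 13), so α_err = 9·11 = 99 ≡ 8 = α_1. Error position i = 1.
  Consistency check: S_2/S_1 = 7·3 = 21 ≡ 8 = α_err ✓ (single-error assumption holds).
Step 4: error magnitude e = S_0/v_1 = S_0·∏_{j≠1}(α_1 − α_j) = 6·4 = 24 ≡ 11 (mod 13).
Step 5: correct position 1: c_1 = r_1 − e = 5 − 11 ≡ 7 (mod 13). Hence c = [7, 12, 11, 8, 2].
  Check: interpolating c through the α_i gives m(x) = 6 + 5·x (degree < 2) with m(α_i) = c_i for every i, so c is indeed a codeword.


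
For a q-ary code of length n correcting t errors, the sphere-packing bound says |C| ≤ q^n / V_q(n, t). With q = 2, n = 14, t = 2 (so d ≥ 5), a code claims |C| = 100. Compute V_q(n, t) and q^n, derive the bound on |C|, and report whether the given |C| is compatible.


V_q(n, t) = 106, q^n = 16384, Hamming bound = 154, |C| = 100 ≤ bound (satisfied).

Step 1: Compute V_q(n, t) = Σ_{j=0}^2 C(n, j) (q−1)^j.
  j = 0: C(14,0)·(1)^0 = 1·1 = 1.
  j = 1: C(14,1)·(1)^1 = 14·1 = 14.
  j = 2: C(14,2)·(1)^2 = 91·1 = 91.
  V_q(n, t) = 1 + 14 + 91 = 106.
Step 2: q^n = 2^14 = 16384.
Step 3: Hamming bound ⌊q^n / V_q(n,t)⌋ = ⌊16384/106⌋ = 154.
Step 4: Compare |C| = 100 to 154: satisfied.
The claimed |C| lies below the Hamming bound.


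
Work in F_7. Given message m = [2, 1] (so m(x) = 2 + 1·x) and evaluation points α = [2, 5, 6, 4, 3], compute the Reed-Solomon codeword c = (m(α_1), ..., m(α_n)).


c = [4, 0, 1, 6, 5]

Message polynomial: m(x) = 2 + 1·x (mod 7).
For each evaluation point α_i, compute m(α_i) mod 7:
  α_1 = 2: Horner steps 1 → 4, so m(2) = 4.
  α_2 = 5: Horner steps 1 → 0, so m(5) = 0.
  α_3 = 6: Horner steps 1 → 1, so m(6) = 1.
  α_4 = 4: Horner steps 1 → 6, so m(4) = 6.
  α_5 = 3: Horner steps 1 → 5, so m(3) = 5.
Codeword c = [4, 0, 1, 6, 5] ∈ F_7^5.


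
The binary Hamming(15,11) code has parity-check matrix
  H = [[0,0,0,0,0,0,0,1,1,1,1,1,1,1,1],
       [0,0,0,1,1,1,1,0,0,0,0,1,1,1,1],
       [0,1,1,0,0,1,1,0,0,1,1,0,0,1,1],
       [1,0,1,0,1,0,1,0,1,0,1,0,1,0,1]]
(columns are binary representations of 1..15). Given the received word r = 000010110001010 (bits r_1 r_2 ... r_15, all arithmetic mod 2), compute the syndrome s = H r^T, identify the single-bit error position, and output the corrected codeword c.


s = (1, 0, 0, 0)^T, error position = 8, corrected codeword c = 000010100001010

Compute s = H r^T mod 2 one row at a time:
  s_1 = 1 + 0 + 0 + 0 + 1 + 0 + 1 + 0 = 3 ≡ 1 (mod 2).
  s_2 = 0 + 1 + 0 + 1 + 1 + 0 + 1 + 0 = 4 ≡ 0 (mod 2).
  s_3 = 0 + 0 + 0 + 1 + 0 + 0 + 1 + 0 = 2 ≡ 0 (mod 2).
  s_4 = 0 + 0 + 1 + 1 + 0 + 0 + 0 + 0 = 2 ≡ 0 (mod 2).
s = (1, 0, 0, 0)^T — this equals column 8 of H (binary 1000), so error is at position 8.
Correct: flip bit 8 of r = 000010110001010 to get c = 000010100001010.


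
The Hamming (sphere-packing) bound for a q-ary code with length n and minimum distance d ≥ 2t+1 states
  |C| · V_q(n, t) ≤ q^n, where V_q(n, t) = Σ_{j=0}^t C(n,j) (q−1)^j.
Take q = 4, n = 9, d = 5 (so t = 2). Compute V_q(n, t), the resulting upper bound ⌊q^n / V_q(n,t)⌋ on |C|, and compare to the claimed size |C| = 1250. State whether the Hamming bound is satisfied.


V_q(n, t) = 352, q^n = 262144, Hamming bound = 744, |C| = 1250 > bound (violated).

Step 1: Compute V_q(n, t) = Σ_{j=0}^2 C(n, j) (q−1)^j.
  j = 0: C(9,0)·(3)^0 = 1·1 = 1.
  j = 1: C(9,1)·(3)^1 = 9·3 = 27.
  j = 2: C(9,2)·(3)^2 = 36·9 = 324.
  V_q(n, t) = 1 + 27 + 324 = 352.
Step 2: q^n = 4^9 = 262144.
Step 3: Hamming bound ⌊q^n / V_q(n,t)⌋ = ⌊262144/352⌋ = 744.
Step 4: Compare |C| = 1250 to 744: violated.
The claimed |C| lies above the Hamming bound, so no 4-ary code of length 9 with d ≥ 5 can have 1250 codewords.
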